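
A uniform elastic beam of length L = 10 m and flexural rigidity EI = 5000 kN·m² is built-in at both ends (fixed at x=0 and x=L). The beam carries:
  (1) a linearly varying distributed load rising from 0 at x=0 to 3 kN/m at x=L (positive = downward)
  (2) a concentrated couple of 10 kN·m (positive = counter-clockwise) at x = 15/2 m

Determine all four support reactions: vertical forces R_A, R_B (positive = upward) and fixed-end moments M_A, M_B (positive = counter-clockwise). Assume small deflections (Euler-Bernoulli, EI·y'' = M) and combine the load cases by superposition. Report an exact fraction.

R_A = 45/8 kN, M_A = 105/8 kN·m, R_B = 75/8 kN, M_B = -135/8 kN·m

Load 1 — triangular load w₀=3 kN/m (0→w₀ over full span):
  R_A = 3w₀L/20 = 3·3·10/20 = 9/2 kN
  M_A = w₀L²/30 = 3·10²/30 = 10 kN·m
  R_B = 7w₀L/20 = 7·3·10/20 = 21/2 kN
  M_B = -w₀L²/20 = -3·10²/20 = -15 kN·m
Load 2 — applied couple M₀=10 kN·m at a=15/2 m (b=L-a=5/2):
  R_A = 6M₀ab/L³ = 6·10·(15/2)·(5/2)/10³ = 9/8 kN
  M_A = M₀b(2a-b)/L² = 10·(5/2)·(2·(15/2)-(5/2))/10² = 25/8 kN·m
  R_B = -6M₀ab/L³ = -6·10·(15/2)·(5/2)/10³ = -9/8 kN
  M_B = M₀a(2b-a)/L² = 10·(15/2)·(2·(5/2)-(15/2))/10² = -15/8 kN·m
Superposition: R_A = 45/8 kN, M_A = 105/8 kN·m, R_B = 75/8 kN, M_B = -135/8 kN·m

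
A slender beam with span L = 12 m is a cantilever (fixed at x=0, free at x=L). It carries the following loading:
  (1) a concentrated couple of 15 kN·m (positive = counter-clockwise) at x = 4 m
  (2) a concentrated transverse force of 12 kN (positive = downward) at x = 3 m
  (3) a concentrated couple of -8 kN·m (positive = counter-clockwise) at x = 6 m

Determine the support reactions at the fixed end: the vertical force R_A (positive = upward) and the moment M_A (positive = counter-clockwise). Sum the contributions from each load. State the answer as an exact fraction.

R_A = 12 kN, M_A = 29 kN·m

Load 1 — applied couple M₀=15 kN·m at a=4 m (b=L-a=8):
  R_A = 0 kN
  M_A = -M₀ = -15 kN·m
Load 2 — point force P=12 kN at a=3 m (b=L-a=9):
  R_A = P = 12 kN
  M_A = Pa = 12·3 = 36 kN·m
Load 3 — applied couple M₀=-8 kN·m at a=6 m (b=L-a=6):
  R_A = 0 kN
  M_A = -M₀ = -(-8) = 8 kN·m
Superposition: R_A = 12 kN, M_A = 29 kN·m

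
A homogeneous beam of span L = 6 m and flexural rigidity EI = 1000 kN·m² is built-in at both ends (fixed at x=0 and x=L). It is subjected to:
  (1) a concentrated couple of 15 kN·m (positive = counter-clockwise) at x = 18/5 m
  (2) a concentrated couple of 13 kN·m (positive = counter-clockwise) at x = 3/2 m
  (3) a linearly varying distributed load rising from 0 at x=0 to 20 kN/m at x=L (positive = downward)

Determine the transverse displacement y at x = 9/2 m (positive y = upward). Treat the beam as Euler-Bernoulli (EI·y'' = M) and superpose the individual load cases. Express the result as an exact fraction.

y(9/2) = -4527/256000 m

Load 1 — applied couple M₀=15 kN·m at a=18/5 m (b=L-a=12/5):
  y_1 = (R_Ax³/6 - M_Ax²/2 - M₀(x-a)²/2)/EI  [x>a] with R_A=18/5, M_A=24/5 = ((18/5)·(9/2)³/6 - (24/5)·(9/2)²/2 - 15·((9/2)-(18/5))²/2)/1000 = 0 m
Load 2 — applied couple M₀=13 kN·m at a=3/2 m (b=L-a=9/2):
  y_2 = (R_Ax³/6 - M_Ax²/2 - M₀(x-a)²/2)/EI  [x>a] with R_A=39/16, M_A=-39/16 = ((39/16)·(9/2)³/6 - (-39/16)·(9/2)²/2 - 13·((9/2)-(3/2))²/2)/1000 = 819/256000 m
Load 3 — triangular load w₀=20 kN/m (0→w₀ over full span):
  y_3 = -w₀x²(L-x)²(x+2L)/(120LEI) = -20·(9/2)²·(6-(9/2))²·((9/2)+2·6)/(120·6·1000) = -2673/128000 m
Superposition: y = Σ y_i = -4527/256000 m ≈ -0.017684 m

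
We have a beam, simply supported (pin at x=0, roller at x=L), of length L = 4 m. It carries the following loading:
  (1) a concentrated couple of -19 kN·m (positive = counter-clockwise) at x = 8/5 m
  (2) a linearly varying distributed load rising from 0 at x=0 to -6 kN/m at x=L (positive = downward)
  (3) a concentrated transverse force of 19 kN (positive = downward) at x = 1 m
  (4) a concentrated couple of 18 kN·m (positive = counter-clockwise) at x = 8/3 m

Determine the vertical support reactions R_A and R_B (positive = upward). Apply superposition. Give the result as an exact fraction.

R_A = 10 kN, R_B = -3 kN

Load 1 — applied couple M₀=-19 kN·m at a=8/5 m (b=L-a=12/5):
  R_A = M₀/L = (-19)/4 = -19/4 kN
  R_B = -M₀/L = -(-19)/4 = 19/4 kN
Load 2 — triangular load w₀=-6 kN/m (0→w₀ over full span):
  R_A = w₀L/6 = (-6)·4/6 = -4 kN
  R_B = w₀L/3 = (-6)·4/3 = -8 kN
Load 3 — point force P=19 kN at a=1 m (b=L-a=3):
  R_A = Pb/L = 19·3/4 = 57/4 kN
  R_B = Pa/L = 19·1/4 = 19/4 kN
Load 4 — applied couple M₀=18 kN·m at a=8/3 m (b=L-a=4/3):
  R_A = M₀/L = 18/4 = 9/2 kN
  R_B = -M₀/L = -18/4 = -9/2 kN
Superposition: R_A = 10 kN, R_B = -3 kN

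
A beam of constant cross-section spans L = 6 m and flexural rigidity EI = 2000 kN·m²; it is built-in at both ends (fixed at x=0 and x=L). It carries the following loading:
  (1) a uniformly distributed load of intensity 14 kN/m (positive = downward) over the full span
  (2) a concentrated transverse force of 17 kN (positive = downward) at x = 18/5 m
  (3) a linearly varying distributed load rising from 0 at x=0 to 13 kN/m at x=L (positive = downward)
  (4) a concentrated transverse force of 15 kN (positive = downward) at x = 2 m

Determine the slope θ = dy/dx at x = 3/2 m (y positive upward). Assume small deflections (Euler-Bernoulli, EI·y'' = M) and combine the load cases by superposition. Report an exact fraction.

θ(3/2) = -1592817/64000000 rad

Load 1 — uniform load w=14 kN/m over full span:
  θ_1 = -wx(L-x)(L-2x)/(12EI) = -14·(3/2)·(6-(3/2))·(6-2·(3/2))/(12·2000) = -189/16000 rad
Load 2 — point force P=17 kN at a=18/5 m (b=L-a=12/5):
  θ_2 = -Pb²x(2aL-(3a+b)x)/(2L³EI)  [x≤a] = -17·(12/5)²·(3/2)·(2·(18/5)·6-(3·(18/5)+(12/5))·(3/2))/(2·6³·2000) = -1989/500000 rad
Load 3 — triangular load w₀=13 kN/m (0→w₀ over full span):
  θ_3 = -w₀(2x(L-x)(L-2x)(x+2L)+x²(L-x)²)/(120LEI) = -13·(2·(3/2)·(6-(3/2))·(6-2·(3/2))·((3/2)+2·6)+(3/2)²·(6-(3/2))²)/(120·6·2000) = -13689/2560000 rad
Load 4 — point force P=15 kN at a=2 m (b=L-a=4):
  θ_4 = -Pb²x(2aL-(3a+b)x)/(2L³EI)  [x≤a] = -15·4²·(3/2)·(2·2·6-(3·2+4)·(3/2))/(2·6³·2000) = -3/800 rad
Superposition: θ = Σ θ_i = -1592817/64000000 rad ≈ -0.024888 rad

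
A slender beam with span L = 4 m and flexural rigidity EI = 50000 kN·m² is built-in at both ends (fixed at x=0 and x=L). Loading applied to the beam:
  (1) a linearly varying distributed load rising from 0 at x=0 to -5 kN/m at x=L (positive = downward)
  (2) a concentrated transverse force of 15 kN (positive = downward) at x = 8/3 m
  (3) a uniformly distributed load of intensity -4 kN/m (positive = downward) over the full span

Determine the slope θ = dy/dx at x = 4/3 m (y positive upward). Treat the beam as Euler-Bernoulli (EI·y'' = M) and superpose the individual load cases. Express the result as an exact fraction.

Load 1 — triangular load w₀=-5 kN/m (0→w₀ over full span):
  θ_1 = -w₀(2x(L-x)(L-2x)(x+2L)+x²(L-x)²)/(120LEI) = -(-5)·(2·(4/3)·(4-(4/3))·(4-2·(4/3))·((4/3)+2·4)+(4/3)²·(4-(4/3))²)/(120·4·50000) = 16/759375 rad
Load 2 — point force P=15 kN at a=8/3 m (b=L-a=4/3):
  θ_2 = -Pb²x(2aL-(3a+b)x)/(2L³EI)  [x≤a] = -15·(4/3)²·(4/3)·(2·(8/3)·4-(3·(8/3)+(4/3))·(4/3))/(2·4³·50000) = -1/20250 rad
Load 3 — uniform load w=-4 kN/m over full span:
  θ_3 = -wx(L-x)(L-2x)/(12EI) = -(-4)·(4/3)·(4-(4/3))·(4-2·(4/3))/(12·50000) = 8/253125 rad
Superposition: θ = Σ θ_i = 1/303750 rad ≈ 0.000003 rad

θ(4/3) = 1/303750 rad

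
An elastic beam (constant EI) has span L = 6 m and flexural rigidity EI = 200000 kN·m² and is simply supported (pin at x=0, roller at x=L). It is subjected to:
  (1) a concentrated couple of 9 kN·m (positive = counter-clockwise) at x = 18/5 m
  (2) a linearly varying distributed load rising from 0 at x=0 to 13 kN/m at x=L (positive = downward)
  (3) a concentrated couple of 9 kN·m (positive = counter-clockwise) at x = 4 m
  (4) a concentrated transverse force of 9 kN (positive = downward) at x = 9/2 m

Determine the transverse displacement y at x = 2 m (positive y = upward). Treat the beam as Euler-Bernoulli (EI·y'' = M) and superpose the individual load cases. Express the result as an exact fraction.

Load 1 — applied couple M₀=9 kN·m at a=18/5 m (b=L-a=12/5):
  y_1 = (M₀x³/(6L)+C₁x)/EI  [x≤a] with C₁=M₀(3b²-L²)/(6L)=-117/25 = (9·2³/(6·6)+(-117/25)·2)/200000 = -23/625000 m
Load 2 — triangular load w₀=13 kN/m (0→w₀ over full span):
  y_2 = -w₀x(7L⁴-10L²x²+3x⁴)/(360LEI) = -13·2·(7·6⁴-10·6²·2²+3·2⁴)/(360·6·200000) = -13/28125 m
Load 3 — applied couple M₀=9 kN·m at a=4 m (b=L-a=2):
  y_3 = (M₀x³/(6L)+C₁x)/EI  [x≤a] with C₁=M₀(3b²-L²)/(6L)=-6 = (9·2³/(6·6)+(-6)·2)/200000 = -1/20000 m
Load 4 — point force P=9 kN at a=9/2 m (b=L-a=3/2):
  y_4 = -Pbx(L²-b²-x²)/(6LEI)  [x≤a] = -9·(3/2)·2·(6²-(3/2)²-2²)/(6·6·200000) = -357/3200000 m
Superposition: y = Σ y_i = -475621/720000000 m ≈ -0.000661 m

y(2) = -475621/720000000 m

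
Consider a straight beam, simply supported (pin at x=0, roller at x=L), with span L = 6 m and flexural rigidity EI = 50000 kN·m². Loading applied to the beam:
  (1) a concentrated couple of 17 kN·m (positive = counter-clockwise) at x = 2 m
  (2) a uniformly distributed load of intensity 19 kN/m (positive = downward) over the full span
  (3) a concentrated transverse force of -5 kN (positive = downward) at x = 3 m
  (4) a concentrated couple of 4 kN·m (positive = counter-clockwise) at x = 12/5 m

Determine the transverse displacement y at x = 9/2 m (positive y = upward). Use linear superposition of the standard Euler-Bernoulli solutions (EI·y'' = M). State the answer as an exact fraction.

y(9/2) = -623441/160000000 m

Load 1 — applied couple M₀=17 kN·m at a=2 m (b=L-a=4):
  y_1 = (M₀x³/(6L)-M₀(x-a)²/2+C₁x)/EI  [x>a] with C₁=M₀(3b²-L²)/(6L)=17/3 = (17·(9/2)³/(6·6)-17·((9/2)-2)²/2+(17/3)·(9/2))/50000 = 493/1600000 m
Load 2 — uniform load w=19 kN/m over full span:
  y_2 = -wx(L³-2Lx²+x³)/(24EI) = -19·(9/2)·(6³-2·6·(9/2)²+(9/2)³)/(24·50000) = -29241/6400000 m
Load 3 — point force P=-5 kN at a=3 m (b=L-a=3):
  y_3 = -Pa(L-x)(2Lx-a²-x²)/(6LEI)  [x>a] = -(-5)·3·(6-(9/2))·(2·6·(9/2)-3²-(9/2)²)/(6·6·50000) = 99/320000 m
Load 4 — applied couple M₀=4 kN·m at a=12/5 m (b=L-a=18/5):
  y_4 = (M₀x³/(6L)-M₀(x-a)²/2+C₁x)/EI  [x>a] with C₁=M₀(3b²-L²)/(6L)=8/25 = (4·(9/2)³/(6·6)-4·((9/2)-(12/5))²/2+(8/25)·(9/2))/50000 = 549/10000000 m
Superposition: y = Σ y_i = -623441/160000000 m ≈ -0.003897 m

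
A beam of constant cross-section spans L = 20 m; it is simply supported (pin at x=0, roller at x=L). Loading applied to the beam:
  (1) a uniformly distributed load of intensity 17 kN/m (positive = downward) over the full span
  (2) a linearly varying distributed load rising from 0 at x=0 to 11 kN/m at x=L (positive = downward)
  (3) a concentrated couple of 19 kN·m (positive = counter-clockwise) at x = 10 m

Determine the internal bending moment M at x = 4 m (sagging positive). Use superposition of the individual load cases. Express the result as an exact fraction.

Load 1 — uniform load w=17 kN/m over full span:
  M_1 = wx(L-x)/2 = 17·4·(20-4)/2 = 544 kN·m
Load 2 — triangular load w₀=11 kN/m (0→w₀ over full span):
  M_2 = w₀Lx/6 - w₀x³/(6L) = 11·20·4/6 - 11·4³/(6·20) = 704/5 kN·m
Load 3 — applied couple M₀=19 kN·m at a=10 m (b=L-a=10):
  M_3 = M₀x/L  [x≤a] = 19·4/20 = 19/5 kN·m
Superposition: M = Σ M_i = 3443/5 kN·m ≈ 688.600000 kN·m

M(4) = 3443/5 kN·m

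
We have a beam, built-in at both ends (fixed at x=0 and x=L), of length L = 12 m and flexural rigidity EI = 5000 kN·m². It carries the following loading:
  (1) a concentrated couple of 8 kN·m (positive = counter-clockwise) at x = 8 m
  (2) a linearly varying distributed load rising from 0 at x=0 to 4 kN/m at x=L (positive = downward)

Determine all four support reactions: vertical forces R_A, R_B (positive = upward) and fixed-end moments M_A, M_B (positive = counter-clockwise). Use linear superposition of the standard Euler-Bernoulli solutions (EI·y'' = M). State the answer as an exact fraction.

Load 1 — applied couple M₀=8 kN·m at a=8 m (b=L-a=4):
  R_A = 6M₀ab/L³ = 6·8·8·4/12³ = 8/9 kN
  M_A = M₀b(2a-b)/L² = 8·4·(2·8-4)/12² = 8/3 kN·m
  R_B = -6M₀ab/L³ = -6·8·8·4/12³ = -8/9 kN
  M_B = M₀a(2b-a)/L² = 8·8·(2·4-8)/12² = 0 kN·m
Load 2 — triangular load w₀=4 kN/m (0→w₀ over full span):
  R_A = 3w₀L/20 = 3·4·12/20 = 36/5 kN
  M_A = w₀L²/30 = 4·12²/30 = 96/5 kN·m
  R_B = 7w₀L/20 = 7·4·12/20 = 84/5 kN
  M_B = -w₀L²/20 = -4·12²/20 = -144/5 kN·m
Superposition: R_A = 364/45 kN, M_A = 328/15 kN·m, R_B = 716/45 kN, M_B = -144/5 kN·m

R_A = 364/45 kN, M_A = 328/15 kN·m, R_B = 716/45 kN, M_B = -144/5 kN·m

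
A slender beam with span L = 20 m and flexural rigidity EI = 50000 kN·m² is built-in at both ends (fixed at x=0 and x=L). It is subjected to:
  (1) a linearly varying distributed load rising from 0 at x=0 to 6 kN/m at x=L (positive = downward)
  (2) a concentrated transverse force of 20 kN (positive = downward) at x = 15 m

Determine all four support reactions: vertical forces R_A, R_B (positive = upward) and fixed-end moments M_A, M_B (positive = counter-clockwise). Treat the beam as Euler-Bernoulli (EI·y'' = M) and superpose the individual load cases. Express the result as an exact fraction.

R_A = 169/8 kN, M_A = 395/4 kN·m, R_B = 471/8 kN, M_B = -705/4 kN·m

Load 1 — triangular load w₀=6 kN/m (0→w₀ over full span):
  R_A = 3w₀L/20 = 3·6·20/20 = 18 kN
  M_A = w₀L²/30 = 6·20²/30 = 80 kN·m
  R_B = 7w₀L/20 = 7·6·20/20 = 42 kN
  M_B = -w₀L²/20 = -6·20²/20 = -120 kN·m
Load 2 — point force P=20 kN at a=15 m (b=L-a=5):
  R_A = Pb²(3a+b)/L³ = 20·5²·(3·15+5)/20³ = 25/8 kN
  M_A = Pab²/L² = 20·15·5²/20² = 75/4 kN·m
  R_B = Pa²(a+3b)/L³ = 20·15²·(15+3·5)/20³ = 135/8 kN
  M_B = -Pa²b/L² = -20·15²·5/20² = -225/4 kN·m
Superposition: R_A = 169/8 kN, M_A = 395/4 kN·m, R_B = 471/8 kN, M_B = -705/4 kN·m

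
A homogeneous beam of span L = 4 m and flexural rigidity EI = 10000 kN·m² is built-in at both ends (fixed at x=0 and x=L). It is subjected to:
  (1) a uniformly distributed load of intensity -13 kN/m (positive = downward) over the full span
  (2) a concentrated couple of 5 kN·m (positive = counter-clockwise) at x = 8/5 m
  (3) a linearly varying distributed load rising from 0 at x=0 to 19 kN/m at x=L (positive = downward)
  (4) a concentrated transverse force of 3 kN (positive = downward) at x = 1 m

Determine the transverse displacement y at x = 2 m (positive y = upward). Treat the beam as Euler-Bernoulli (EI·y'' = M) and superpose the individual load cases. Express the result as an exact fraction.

Load 1 — uniform load w=-13 kN/m over full span:
  y_1 = -wx²(L-x)²/(24EI) = -(-13)·2²·(4-2)²/(24·10000) = 13/15000 m
Load 2 — applied couple M₀=5 kN·m at a=8/5 m (b=L-a=12/5):
  y_2 = (R_Ax³/6 - M_Ax²/2 - M₀(x-a)²/2)/EI  [x>a] with R_A=9/5, M_A=3/5 = ((9/5)·2³/6 - (3/5)·2²/2 - 5·(2-(8/5))²/2)/10000 = 1/12500 m
Load 3 — triangular load w₀=19 kN/m (0→w₀ over full span):
  y_3 = -w₀x²(L-x)²(x+2L)/(120LEI) = -19·2²·(4-2)²·(2+2·4)/(120·4·10000) = -19/30000 m
Load 4 — point force P=3 kN at a=1 m (b=L-a=3):
  y_4 = -Pa²(L-x)²(3bL-(3b+a)(L-x))/(6L³EI)  [x>a] = -3·1²·(4-2)²·(3·3·4-(3·3+1)·(4-2))/(6·4³·10000) = -1/20000 m
Superposition: y = Σ y_i = 79/300000 m ≈ 0.000263 m

y(2) = 79/300000 m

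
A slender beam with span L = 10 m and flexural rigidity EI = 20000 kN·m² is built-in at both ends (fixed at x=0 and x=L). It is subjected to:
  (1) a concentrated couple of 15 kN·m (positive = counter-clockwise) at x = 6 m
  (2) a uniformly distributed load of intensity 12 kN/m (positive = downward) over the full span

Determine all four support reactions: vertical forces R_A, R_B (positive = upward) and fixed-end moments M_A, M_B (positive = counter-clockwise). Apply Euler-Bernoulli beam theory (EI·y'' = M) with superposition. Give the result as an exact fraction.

R_A = 1554/25 kN, M_A = 524/5 kN·m, R_B = 1446/25 kN, M_B = -491/5 kN·m

Load 1 — applied couple M₀=15 kN·m at a=6 m (b=L-a=4):
  R_A = 6M₀ab/L³ = 6·15·6·4/10³ = 54/25 kN
  M_A = M₀b(2a-b)/L² = 15·4·(2·6-4)/10² = 24/5 kN·m
  R_B = -6M₀ab/L³ = -6·15·6·4/10³ = -54/25 kN
  M_B = M₀a(2b-a)/L² = 15·6·(2·4-6)/10² = 9/5 kN·m
Load 2 — uniform load w=12 kN/m over full span:
  R_A = wL/2 = 12·10/2 = 60 kN
  M_A = wL²/12 = 12·10²/12 = 100 kN·m
  R_B = wL/2 = 12·10/2 = 60 kN
  M_B = -wL²/12 = -12·10²/12 = -100 kN·m
Superposition: R_A = 1554/25 kN, M_A = 524/5 kN·m, R_B = 1446/25 kN, M_B = -491/5 kN·m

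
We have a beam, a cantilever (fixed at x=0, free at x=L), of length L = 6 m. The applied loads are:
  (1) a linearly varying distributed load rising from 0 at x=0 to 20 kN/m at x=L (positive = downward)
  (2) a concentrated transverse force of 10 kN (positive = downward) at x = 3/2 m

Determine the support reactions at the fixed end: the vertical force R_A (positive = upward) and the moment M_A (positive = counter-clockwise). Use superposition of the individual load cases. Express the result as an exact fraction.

Load 1 — triangular load w₀=20 kN/m (0→w₀ over full span):
  R_A = w₀L/2 = 20·6/2 = 60 kN
  M_A = w₀L²/3 = 20·6²/3 = 240 kN·m
Load 2 — point force P=10 kN at a=3/2 m (b=L-a=9/2):
  R_A = P = 10 kN
  M_A = Pa = 10·(3/2) = 15 kN·m
Superposition: R_A = 70 kN, M_A = 255 kN·m

R_A = 70 kN, M_A = 255 kN·m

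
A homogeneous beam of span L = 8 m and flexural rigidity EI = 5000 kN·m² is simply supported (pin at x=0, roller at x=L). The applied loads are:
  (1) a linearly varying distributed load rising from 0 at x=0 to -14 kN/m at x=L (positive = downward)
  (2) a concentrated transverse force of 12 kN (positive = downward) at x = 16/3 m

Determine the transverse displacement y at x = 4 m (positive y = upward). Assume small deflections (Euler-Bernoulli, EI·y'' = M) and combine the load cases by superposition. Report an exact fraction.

y(4) = 892/16875 m

Load 1 — triangular load w₀=-14 kN/m (0→w₀ over full span):
  y_1 = -w₀x(7L⁴-10L²x²+3x⁴)/(360LEI) = -(-14)·4·(7·8⁴-10·8²·4²+3·4⁴)/(360·8·5000) = 28/375 m
Load 2 — point force P=12 kN at a=16/3 m (b=L-a=8/3):
  y_2 = -Pbx(L²-b²-x²)/(6LEI)  [x≤a] = -12·(8/3)·4·(8²-(8/3)²-4²)/(6·8·5000) = -368/16875 m
Superposition: y = Σ y_i = 892/16875 m ≈ 0.052859 m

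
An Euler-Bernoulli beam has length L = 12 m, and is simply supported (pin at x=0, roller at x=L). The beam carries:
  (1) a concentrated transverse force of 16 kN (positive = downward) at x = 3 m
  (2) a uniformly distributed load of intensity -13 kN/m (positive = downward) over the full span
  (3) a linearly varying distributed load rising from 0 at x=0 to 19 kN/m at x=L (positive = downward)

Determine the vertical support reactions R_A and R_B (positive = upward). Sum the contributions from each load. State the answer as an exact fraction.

R_A = -28 kN, R_B = 2 kN

Load 1 — point force P=16 kN at a=3 m (b=L-a=9):
  R_A = Pb/L = 16·9/12 = 12 kN
  R_B = Pa/L = 16·3/12 = 4 kN
Load 2 — uniform load w=-13 kN/m over full span:
  R_A = wL/2 = (-13)·12/2 = -78 kN
  R_B = wL/2 = (-13)·12/2 = -78 kN
Load 3 — triangular load w₀=19 kN/m (0→w₀ over full span):
  R_A = w₀L/6 = 19·12/6 = 38 kN
  R_B = w₀L/3 = 19·12/3 = 76 kN
Superposition: R_A = -28 kN, R_B = 2 kN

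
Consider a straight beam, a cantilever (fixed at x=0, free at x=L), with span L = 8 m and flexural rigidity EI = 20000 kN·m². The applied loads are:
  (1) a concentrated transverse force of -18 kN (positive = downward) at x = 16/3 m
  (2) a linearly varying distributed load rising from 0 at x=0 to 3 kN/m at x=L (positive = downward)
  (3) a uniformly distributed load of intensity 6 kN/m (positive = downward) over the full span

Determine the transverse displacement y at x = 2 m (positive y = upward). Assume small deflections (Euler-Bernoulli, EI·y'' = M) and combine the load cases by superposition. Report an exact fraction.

y(2) = -2681/200000 m

Load 1 — point force P=-18 kN at a=16/3 m (b=L-a=8/3):
  y_1 = -Px²(3a-x)/(6EI)  [x≤a] = -(-18)·2²·(3·(16/3)-2)/(6·20000) = 21/2500 m
Load 2 — triangular load w₀=3 kN/m (0→w₀ over full span):
  y_2 = (w₀Lx³/12-w₀L²x²/6-w₀x⁵/(120L))/EI = (3·8·2³/12-3·8²·2²/6-3·2⁵/(120·8))/20000 = -1121/200000 m
Load 3 — uniform load w=6 kN/m over full span:
  y_3 = -wx²(x²-4Lx+6L²)/(24EI) = -6·2²·(2²-4·8·2+6·8²)/(24·20000) = -81/5000 m
Superposition: y = Σ y_i = -2681/200000 m ≈ -0.013405 m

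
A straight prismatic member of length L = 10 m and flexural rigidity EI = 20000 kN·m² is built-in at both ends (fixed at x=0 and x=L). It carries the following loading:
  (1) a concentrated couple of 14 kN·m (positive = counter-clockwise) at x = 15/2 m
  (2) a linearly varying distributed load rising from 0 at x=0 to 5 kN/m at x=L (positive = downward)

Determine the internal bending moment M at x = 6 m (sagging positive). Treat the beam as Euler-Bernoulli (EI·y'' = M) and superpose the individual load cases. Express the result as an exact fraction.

M(6) = 1849/120 kN·m

Load 1 — applied couple M₀=14 kN·m at a=15/2 m (b=L-a=5/2):
  M_1 = R_Ax - M_A  [x≤a] with R_A=63/40, M_A=35/8 = (63/40)·6 - (35/8) = 203/40 kN·m
Load 2 — triangular load w₀=5 kN/m (0→w₀ over full span):
  M_2 = 3w₀Lx/20 - w₀L²/30 - w₀x³/(6L) = 3·5·10·6/20 - 5·10²/30 - 5·6³/(6·10) = 31/3 kN·m
Superposition: M = Σ M_i = 1849/120 kN·m ≈ 15.408333 kN·m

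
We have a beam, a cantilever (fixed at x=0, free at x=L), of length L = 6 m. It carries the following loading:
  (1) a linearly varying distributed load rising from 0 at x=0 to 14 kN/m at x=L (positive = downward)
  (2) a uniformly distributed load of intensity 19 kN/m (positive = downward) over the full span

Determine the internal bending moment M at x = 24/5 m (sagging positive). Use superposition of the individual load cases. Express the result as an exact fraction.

Load 1 — triangular load w₀=14 kN/m (0→w₀ over full span):
  M_1 = w₀Lx/2 - w₀L²/3 - w₀x³/(6L) = 14·6·(24/5)/2 - 14·6²/3 - 14·(24/5)³/(6·6) = -1176/125 kN·m
Load 2 — uniform load w=19 kN/m over full span:
  M_2 = -w(L-x)²/2 = -19·(6-(24/5))²/2 = -342/25 kN·m
Superposition: M = Σ M_i = -2886/125 kN·m ≈ -23.088000 kN·m

M(24/5) = -2886/125 kN·m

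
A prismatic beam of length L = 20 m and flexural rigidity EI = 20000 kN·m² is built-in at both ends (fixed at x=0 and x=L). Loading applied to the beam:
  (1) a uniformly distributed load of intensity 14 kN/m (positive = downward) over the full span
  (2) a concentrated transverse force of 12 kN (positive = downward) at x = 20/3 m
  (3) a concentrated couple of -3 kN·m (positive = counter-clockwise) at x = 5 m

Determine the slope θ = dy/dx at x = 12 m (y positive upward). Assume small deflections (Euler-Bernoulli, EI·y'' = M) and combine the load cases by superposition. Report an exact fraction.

Load 1 — uniform load w=14 kN/m over full span:
  θ_1 = -wx(L-x)(L-2x)/(12EI) = -14·12·(20-12)·(20-2·12)/(12·20000) = 14/625 rad
Load 2 — point force P=12 kN at a=20/3 m (b=L-a=40/3):
  θ_2 = Pa²(L-x)(2bL-(3b+a)(L-x))/(2L³EI)  [x>a] = 12·(20/3)²·(20-12)·(2·(40/3)·20-(3·(40/3)+(20/3))·(20-12))/(2·20³·20000) = 4/1875 rad
Load 3 — applied couple M₀=-3 kN·m at a=5 m (b=L-a=15):
  θ_3 = (R_Ax²/2 - M_Ax - M₀(x-a))/EI  [x>a] with R_A=-27/160, M_A=9/16 = ((-27/160)·12²/2 - (9/16)·12 - (-3)·(12-5))/20000 = 21/200000 rad
Superposition: θ = Σ θ_i = 14783/600000 rad ≈ 0.024638 rad

θ(12) = 14783/600000 rad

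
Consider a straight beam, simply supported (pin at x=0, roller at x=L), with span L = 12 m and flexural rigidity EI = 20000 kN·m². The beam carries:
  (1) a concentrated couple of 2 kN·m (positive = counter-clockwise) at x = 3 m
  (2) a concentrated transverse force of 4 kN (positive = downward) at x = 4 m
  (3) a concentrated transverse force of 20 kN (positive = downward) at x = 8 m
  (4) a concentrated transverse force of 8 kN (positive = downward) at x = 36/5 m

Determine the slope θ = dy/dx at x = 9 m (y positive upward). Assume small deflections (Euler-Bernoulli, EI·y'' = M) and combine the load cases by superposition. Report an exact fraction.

θ(9) = 427163/45000000 rad

Load 1 — applied couple M₀=2 kN·m at a=3 m (b=L-a=9):
  θ_1 = (M₀x²/(2L)-M₀(x-a)+C₁)/EI  [x>a] with C₁=M₀(3b²-L²)/(6L)=11/4 = (2·9²/(2·12)-2·(9-3)+(11/4))/20000 = -1/8000 rad
Load 2 — point force P=4 kN at a=4 m (b=L-a=8):
  θ_2 = -Pa(2L²-6Lx+3x²+a²)/(6LEI)  [x>a] = -4·4·(2·12²-6·12·9+3·9²+4²)/(6·12·20000) = 101/90000 rad
Load 3 — point force P=20 kN at a=8 m (b=L-a=4):
  θ_3 = -Pa(2L²-6Lx+3x²+a²)/(6LEI)  [x>a] = -20·8·(2·12²-6·12·9+3·9²+8²)/(6·12·20000) = 53/9000 rad
Load 4 — point force P=8 kN at a=36/5 m (b=L-a=24/5):
  θ_4 = -Pa(2L²-6Lx+3x²+a²)/(6LEI)  [x>a] = -8·(36/5)·(2·12²-6·12·9+3·9²+(36/5)²)/(6·12·20000) = 1629/625000 rad
Superposition: θ = Σ θ_i = 427163/45000000 rad ≈ 0.009493 rad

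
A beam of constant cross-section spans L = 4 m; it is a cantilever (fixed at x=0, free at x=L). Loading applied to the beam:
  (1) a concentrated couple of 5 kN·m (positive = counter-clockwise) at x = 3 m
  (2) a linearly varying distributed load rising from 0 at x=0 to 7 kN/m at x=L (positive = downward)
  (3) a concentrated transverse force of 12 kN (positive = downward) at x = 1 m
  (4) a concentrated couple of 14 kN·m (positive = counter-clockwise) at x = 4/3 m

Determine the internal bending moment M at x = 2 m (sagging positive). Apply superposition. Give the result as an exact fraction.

Load 1 — applied couple M₀=5 kN·m at a=3 m (b=L-a=1):
  M_1 = M₀  [x≤a] = 5 = 5 kN·m
Load 2 — triangular load w₀=7 kN/m (0→w₀ over full span):
  M_2 = w₀Lx/2 - w₀L²/3 - w₀x³/(6L) = 7·4·2/2 - 7·4²/3 - 7·2³/(6·4) = -35/3 kN·m
Load 3 — point force P=12 kN at a=1 m (b=L-a=3):
  M_3 = 0  [x>a] = 0 kN·m
Load 4 — applied couple M₀=14 kN·m at a=4/3 m (b=L-a=8/3):
  M_4 = 0  [x>a] = 0 kN·m
Superposition: M = Σ M_i = -20/3 kN·m ≈ -6.666667 kN·m

M(2) = -20/3 kN·m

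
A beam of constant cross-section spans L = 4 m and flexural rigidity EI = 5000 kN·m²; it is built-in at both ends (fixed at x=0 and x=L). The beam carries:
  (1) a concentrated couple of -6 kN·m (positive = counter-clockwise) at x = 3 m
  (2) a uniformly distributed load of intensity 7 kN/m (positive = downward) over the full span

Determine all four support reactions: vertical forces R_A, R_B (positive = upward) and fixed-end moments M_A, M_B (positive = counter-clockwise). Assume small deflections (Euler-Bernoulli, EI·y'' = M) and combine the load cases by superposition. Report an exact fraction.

R_A = 197/16 kN, M_A = 179/24 kN·m, R_B = 251/16 kN, M_B = -197/24 kN·m

Load 1 — applied couple M₀=-6 kN·m at a=3 m (b=L-a=1):
  R_A = 6M₀ab/L³ = 6·(-6)·3·1/4³ = -27/16 kN
  M_A = M₀b(2a-b)/L² = (-6)·1·(2·3-1)/4² = -15/8 kN·m
  R_B = -6M₀ab/L³ = -6·(-6)·3·1/4³ = 27/16 kN
  M_B = M₀a(2b-a)/L² = (-6)·3·(2·1-3)/4² = 9/8 kN·m
Load 2 — uniform load w=7 kN/m over full span:
  R_A = wL/2 = 7·4/2 = 14 kN
  M_A = wL²/12 = 7·4²/12 = 28/3 kN·m
  R_B = wL/2 = 7·4/2 = 14 kN
  M_B = -wL²/12 = -7·4²/12 = -28/3 kN·m
Superposition: R_A = 197/16 kN, M_A = 179/24 kN·m, R_B = 251/16 kN, M_B = -197/24 kN·m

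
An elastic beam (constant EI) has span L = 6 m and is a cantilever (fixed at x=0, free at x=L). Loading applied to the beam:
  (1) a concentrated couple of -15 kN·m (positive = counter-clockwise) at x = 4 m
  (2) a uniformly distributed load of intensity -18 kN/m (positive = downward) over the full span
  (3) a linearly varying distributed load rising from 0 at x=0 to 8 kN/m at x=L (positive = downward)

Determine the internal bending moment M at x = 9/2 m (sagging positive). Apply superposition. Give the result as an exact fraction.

M(9/2) = 12 kN·m

Load 1 — applied couple M₀=-15 kN·m at a=4 m (b=L-a=2):
  M_1 = 0  [x>a] = 0 kN·m
Load 2 — uniform load w=-18 kN/m over full span:
  M_2 = -w(L-x)²/2 = -(-18)·(6-(9/2))²/2 = 81/4 kN·m
Load 3 — triangular load w₀=8 kN/m (0→w₀ over full span):
  M_3 = w₀Lx/2 - w₀L²/3 - w₀x³/(6L) = 8·6·(9/2)/2 - 8·6²/3 - 8·(9/2)³/(6·6) = -33/4 kN·m
Superposition: M = Σ M_i = 12 kN·m ≈ 12.000000 kN·m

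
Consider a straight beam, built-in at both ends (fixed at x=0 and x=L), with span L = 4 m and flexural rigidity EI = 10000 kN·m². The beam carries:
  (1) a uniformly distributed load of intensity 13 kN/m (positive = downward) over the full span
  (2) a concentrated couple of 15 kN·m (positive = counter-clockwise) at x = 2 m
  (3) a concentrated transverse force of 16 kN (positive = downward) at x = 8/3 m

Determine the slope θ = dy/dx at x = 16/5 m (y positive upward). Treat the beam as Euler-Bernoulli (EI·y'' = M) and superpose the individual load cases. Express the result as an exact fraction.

Load 1 — uniform load w=13 kN/m over full span:
  θ_1 = -wx(L-x)(L-2x)/(12EI) = -13·(16/5)·(4-(16/5))·(4-2·(16/5))/(12·10000) = 52/78125 rad
Load 2 — applied couple M₀=15 kN·m at a=2 m (b=L-a=2):
  θ_2 = (R_Ax²/2 - M_Ax - M₀(x-a))/EI  [x>a] with R_A=45/8, M_A=15/4 = ((45/8)·(16/5)²/2 - (15/4)·(16/5) - 15·((16/5)-2))/10000 = -3/25000 rad
Load 3 — point force P=16 kN at a=8/3 m (b=L-a=4/3):
  θ_3 = Pa²(L-x)(2bL-(3b+a)(L-x))/(2L³EI)  [x>a] = 16·(8/3)²·(4-(16/5))·(2·(4/3)·4-(3·(4/3)+(8/3))·(4-(16/5)))/(2·4³·10000) = 32/84375 rad
Superposition: θ = Σ θ_i = 15607/16875000 rad ≈ 0.000925 rad

θ(16/5) = 15607/16875000 rad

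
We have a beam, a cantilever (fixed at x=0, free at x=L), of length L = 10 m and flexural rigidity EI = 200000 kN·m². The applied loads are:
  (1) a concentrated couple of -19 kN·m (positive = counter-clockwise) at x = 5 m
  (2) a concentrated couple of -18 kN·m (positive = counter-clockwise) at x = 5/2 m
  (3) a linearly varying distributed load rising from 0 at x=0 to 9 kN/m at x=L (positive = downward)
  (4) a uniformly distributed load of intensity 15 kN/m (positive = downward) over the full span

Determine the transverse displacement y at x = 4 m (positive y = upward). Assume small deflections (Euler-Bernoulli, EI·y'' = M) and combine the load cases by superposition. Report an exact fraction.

Load 1 — applied couple M₀=-19 kN·m at a=5 m (b=L-a=5):
  y_1 = M₀x²/(2EI)  [x≤a] = (-19)·4²/(2·200000) = -19/25000 m
Load 2 — applied couple M₀=-18 kN·m at a=5/2 m (b=L-a=15/2):
  y_2 = M₀a(2x-a)/(2EI)  [x>a] = (-18)·(5/2)·(2·4-(5/2))/(2·200000) = -99/160000 m
Load 3 — triangular load w₀=9 kN/m (0→w₀ over full span):
  y_3 = (w₀Lx³/12-w₀L²x²/6-w₀x⁵/(120L))/EI = (9·10·4³/12-9·10²·4²/6-9·4⁵/(120·10))/200000 = -753/78125 m
Load 4 — uniform load w=15 kN/m over full span:
  y_4 = -wx²(x²-4Lx+6L²)/(24EI) = -15·4²·(4²-4·10·4+6·10²)/(24·200000) = -57/2500 m
Superposition: y = Σ y_i = -676343/20000000 m ≈ -0.033817 m

y(4) = -676343/20000000 m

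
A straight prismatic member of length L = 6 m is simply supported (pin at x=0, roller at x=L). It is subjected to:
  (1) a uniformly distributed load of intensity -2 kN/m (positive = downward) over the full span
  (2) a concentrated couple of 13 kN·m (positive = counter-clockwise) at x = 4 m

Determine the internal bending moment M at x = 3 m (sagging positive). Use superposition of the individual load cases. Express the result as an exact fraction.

M(3) = -5/2 kN·m

Load 1 — uniform load w=-2 kN/m over full span:
  M_1 = wx(L-x)/2 = (-2)·3·(6-3)/2 = -9 kN·m
Load 2 — applied couple M₀=13 kN·m at a=4 m (b=L-a=2):
  M_2 = M₀x/L  [x≤a] = 13·3/6 = 13/2 kN·m
Superposition: M = Σ M_i = -5/2 kN·m ≈ -2.500000 kN·m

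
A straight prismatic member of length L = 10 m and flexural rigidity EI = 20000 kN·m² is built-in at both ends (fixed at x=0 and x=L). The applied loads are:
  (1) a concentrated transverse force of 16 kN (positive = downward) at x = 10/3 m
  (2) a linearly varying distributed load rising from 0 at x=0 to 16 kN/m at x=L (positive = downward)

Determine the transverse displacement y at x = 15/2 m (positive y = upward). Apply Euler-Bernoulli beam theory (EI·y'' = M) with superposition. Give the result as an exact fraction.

y(15/2) = -3217/414720 m

Load 1 — point force P=16 kN at a=10/3 m (b=L-a=20/3):
  y_1 = -Pa²(L-x)²(3bL-(3b+a)(L-x))/(6L³EI)  [x>a] = -16·(10/3)²·(10-(15/2))²·(3·(20/3)·10-(3·(20/3)+(10/3))·(10-(15/2)))/(6·10³·20000) = -17/12960 m
Load 2 — triangular load w₀=16 kN/m (0→w₀ over full span):
  y_2 = -w₀x²(L-x)²(x+2L)/(120LEI) = -16·(15/2)²·(10-(15/2))²·((15/2)+2·10)/(120·10·20000) = -33/5120 m
Superposition: y = Σ y_i = -3217/414720 m ≈ -0.007757 m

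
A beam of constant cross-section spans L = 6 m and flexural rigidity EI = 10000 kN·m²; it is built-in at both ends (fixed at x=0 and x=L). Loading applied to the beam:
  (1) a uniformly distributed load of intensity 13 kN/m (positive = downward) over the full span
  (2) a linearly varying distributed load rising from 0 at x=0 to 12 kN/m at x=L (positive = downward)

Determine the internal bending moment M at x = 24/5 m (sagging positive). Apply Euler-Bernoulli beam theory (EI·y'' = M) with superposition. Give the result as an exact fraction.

M(24/5) = -123/125 kN·m

Load 1 — uniform load w=13 kN/m over full span:
  M_1 = wLx/2 - wL²/12 - wx²/2 = 13·6·(24/5)/2 - 13·6²/12 - 13·(24/5)²/2 = -39/25 kN·m
Load 2 — triangular load w₀=12 kN/m (0→w₀ over full span):
  M_2 = 3w₀Lx/20 - w₀L²/30 - w₀x³/(6L) = 3·12·6·(24/5)/20 - 12·6²/30 - 12·(24/5)³/(6·6) = 72/125 kN·m
Superposition: M = Σ M_i = -123/125 kN·m ≈ -0.984000 kN·m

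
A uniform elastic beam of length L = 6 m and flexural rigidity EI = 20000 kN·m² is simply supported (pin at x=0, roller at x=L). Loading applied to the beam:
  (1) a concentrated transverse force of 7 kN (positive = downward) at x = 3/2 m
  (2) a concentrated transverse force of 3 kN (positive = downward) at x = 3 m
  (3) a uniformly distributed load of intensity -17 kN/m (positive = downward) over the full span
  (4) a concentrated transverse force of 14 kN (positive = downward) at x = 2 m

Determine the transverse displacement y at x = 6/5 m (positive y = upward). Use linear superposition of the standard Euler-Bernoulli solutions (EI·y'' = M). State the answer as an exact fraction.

y(6/5) = 3391259/600000000 m

Load 1 — point force P=7 kN at a=3/2 m (b=L-a=9/2):
  y_1 = -Pbx(L²-b²-x²)/(6LEI)  [x≤a] = -7·(9/2)·(6/5)·(6²-(9/2)²-(6/5)²)/(6·6·20000) = -30051/40000000 m
Load 2 — point force P=3 kN at a=3 m (b=L-a=3):
  y_2 = -Pbx(L²-b²-x²)/(6LEI)  [x≤a] = -3·3·(6/5)·(6²-3²-(6/5)²)/(6·6·20000) = -1917/5000000 m
Load 3 — uniform load w=-17 kN/m over full span:
  y_3 = -wx(L³-2Lx²+x³)/(24EI) = -(-17)·(6/5)·(6³-2·6·(6/5)²+(6/5)³)/(24·20000) = 13311/1562500 m
Load 4 — point force P=14 kN at a=2 m (b=L-a=4):
  y_4 = -Pbx(L²-b²-x²)/(6LEI)  [x≤a] = -14·4·(6/5)·(6²-4²-(6/5)²)/(6·6·20000) = -406/234375 m
Superposition: y = Σ y_i = 3391259/600000000 m ≈ 0.005652 m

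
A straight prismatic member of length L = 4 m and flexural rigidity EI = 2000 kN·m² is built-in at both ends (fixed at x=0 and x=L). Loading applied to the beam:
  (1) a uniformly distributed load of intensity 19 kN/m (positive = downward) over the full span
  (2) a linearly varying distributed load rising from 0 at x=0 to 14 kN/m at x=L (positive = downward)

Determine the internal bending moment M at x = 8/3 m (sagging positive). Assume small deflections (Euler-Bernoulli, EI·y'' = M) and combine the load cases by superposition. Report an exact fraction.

Load 1 — uniform load w=19 kN/m over full span:
  M_1 = wLx/2 - wL²/12 - wx²/2 = 19·4·(8/3)/2 - 19·4²/12 - 19·(8/3)²/2 = 76/9 kN·m
Load 2 — triangular load w₀=14 kN/m (0→w₀ over full span):
  M_2 = 3w₀Lx/20 - w₀L²/30 - w₀x³/(6L) = 3·14·4·(8/3)/20 - 14·4²/30 - 14·(8/3)³/(6·4) = 1568/405 kN·m
Superposition: M = Σ M_i = 4988/405 kN·m ≈ 12.316049 kN·m

M(8/3) = 4988/405 kN·m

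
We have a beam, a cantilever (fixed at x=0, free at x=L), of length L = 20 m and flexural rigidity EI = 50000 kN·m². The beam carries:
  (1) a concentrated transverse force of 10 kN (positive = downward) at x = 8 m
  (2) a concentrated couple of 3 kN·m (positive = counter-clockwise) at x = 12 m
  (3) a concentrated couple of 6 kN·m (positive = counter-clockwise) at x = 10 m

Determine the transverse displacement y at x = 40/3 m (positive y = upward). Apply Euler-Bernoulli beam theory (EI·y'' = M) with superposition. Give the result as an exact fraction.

y(40/3) = -1987/37500 m

Load 1 — point force P=10 kN at a=8 m (b=L-a=12):
  y_1 = -Pa²(3x-a)/(6EI)  [x>a] = -10·8²·(3·(40/3)-8)/(6·50000) = -128/1875 m
Load 2 — applied couple M₀=3 kN·m at a=12 m (b=L-a=8):
  y_2 = M₀a(2x-a)/(2EI)  [x>a] = 3·12·(2·(40/3)-12)/(2·50000) = 33/6250 m
Load 3 — applied couple M₀=6 kN·m at a=10 m (b=L-a=10):
  y_3 = M₀a(2x-a)/(2EI)  [x>a] = 6·10·(2·(40/3)-10)/(2·50000) = 1/100 m
Superposition: y = Σ y_i = -1987/37500 m ≈ -0.052987 m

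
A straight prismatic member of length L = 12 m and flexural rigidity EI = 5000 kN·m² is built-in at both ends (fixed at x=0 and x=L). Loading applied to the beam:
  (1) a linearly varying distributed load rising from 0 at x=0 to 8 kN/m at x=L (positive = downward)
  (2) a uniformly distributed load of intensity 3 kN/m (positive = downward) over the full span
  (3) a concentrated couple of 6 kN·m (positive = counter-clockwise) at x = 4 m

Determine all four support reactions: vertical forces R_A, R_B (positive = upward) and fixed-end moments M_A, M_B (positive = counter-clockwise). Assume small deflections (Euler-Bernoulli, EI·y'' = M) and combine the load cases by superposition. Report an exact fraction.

R_A = 496/15 kN, M_A = 372/5 kN·m, R_B = 764/15 kN, M_B = -458/5 kN·m

Load 1 — triangular load w₀=8 kN/m (0→w₀ over full span):
  R_A = 3w₀L/20 = 3·8·12/20 = 72/5 kN
  M_A = w₀L²/30 = 8·12²/30 = 192/5 kN·m
  R_B = 7w₀L/20 = 7·8·12/20 = 168/5 kN
  M_B = -w₀L²/20 = -8·12²/20 = -288/5 kN·m
Load 2 — uniform load w=3 kN/m over full span:
  R_A = wL/2 = 3·12/2 = 18 kN
  M_A = wL²/12 = 3·12²/12 = 36 kN·m
  R_B = wL/2 = 3·12/2 = 18 kN
  M_B = -wL²/12 = -3·12²/12 = -36 kN·m
Load 3 — applied couple M₀=6 kN·m at a=4 m (b=L-a=8):
  R_A = 6M₀ab/L³ = 6·6·4·8/12³ = 2/3 kN
  M_A = M₀b(2a-b)/L² = 6·8·(2·4-8)/12² = 0 kN·m
  R_B = -6M₀ab/L³ = -6·6·4·8/12³ = -2/3 kN
  M_B = M₀a(2b-a)/L² = 6·4·(2·8-4)/12² = 2 kN·m
Superposition: R_A = 496/15 kN, M_A = 372/5 kN·m, R_B = 764/15 kN, M_B = -458/5 kN·m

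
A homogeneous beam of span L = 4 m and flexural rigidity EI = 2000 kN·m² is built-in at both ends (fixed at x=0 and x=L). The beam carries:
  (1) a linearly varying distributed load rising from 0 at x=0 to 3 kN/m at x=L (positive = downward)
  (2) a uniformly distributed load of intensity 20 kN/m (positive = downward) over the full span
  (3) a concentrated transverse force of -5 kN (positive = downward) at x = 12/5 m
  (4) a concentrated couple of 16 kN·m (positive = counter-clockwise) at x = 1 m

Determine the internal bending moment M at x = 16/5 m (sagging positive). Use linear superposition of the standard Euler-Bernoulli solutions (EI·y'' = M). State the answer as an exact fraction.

Load 1 — triangular load w₀=3 kN/m (0→w₀ over full span):
  M_1 = 3w₀Lx/20 - w₀L²/30 - w₀x³/(6L) = 3·3·4·(16/5)/20 - 3·4²/30 - 3·(16/5)³/(6·4) = 8/125 kN·m
Load 2 — uniform load w=20 kN/m over full span:
  M_2 = wLx/2 - wL²/12 - wx²/2 = 20·4·(16/5)/2 - 20·4²/12 - 20·(16/5)²/2 = -16/15 kN·m
Load 3 — point force P=-5 kN at a=12/5 m (b=L-a=8/5):
  M_3 = Pa²(a+3b)(L-x)/L³ - Pa²b/L²  [x>a] = (-5)·(12/5)²·((12/5)+3·(8/5))·(4-(16/5))/4³ - (-5)·(12/5)²·(8/5)/4² = 36/125 kN·m
Load 4 — applied couple M₀=16 kN·m at a=1 m (b=L-a=3):
  M_4 = R_Ax - M_A - M₀  [x>a] with R_A=9/2, M_A=-3 = (9/2)·(16/5) - (-3) - 16 = 7/5 kN·m
Superposition: M = Σ M_i = 257/375 kN·m ≈ 0.685333 kN·m

M(16/5) = 257/375 kN·m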